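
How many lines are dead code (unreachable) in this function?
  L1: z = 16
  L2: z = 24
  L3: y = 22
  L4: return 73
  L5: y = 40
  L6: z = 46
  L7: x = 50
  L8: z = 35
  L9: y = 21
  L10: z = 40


Analyzing control flow:
  L1: reachable (before return)
  L2: reachable (before return)
  L3: reachable (before return)
  L4: reachable (return statement)
  L5: DEAD (after return at L4)
  L6: DEAD (after return at L4)
  L7: DEAD (after return at L4)
  L8: DEAD (after return at L4)
  L9: DEAD (after return at L4)
  L10: DEAD (after return at L4)
Return at L4, total lines = 10
Dead lines: L5 through L10
Count: 6

6


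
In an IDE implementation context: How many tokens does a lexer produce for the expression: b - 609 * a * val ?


Scanning 'b - 609 * a * val'
Token 1: 'b' -> identifier
Token 2: '-' -> operator
Token 3: '609' -> integer_literal
Token 4: '*' -> operator
Token 5: 'a' -> identifier
Token 6: '*' -> operator
Token 7: 'val' -> identifier
Total tokens: 7

7


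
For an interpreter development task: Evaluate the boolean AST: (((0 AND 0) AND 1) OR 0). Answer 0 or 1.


Step 1: Evaluate inner node
  0 AND 0 = 0
Step 2: Evaluate next node
  0 AND 1 = 0
Step 3: Evaluate root node
  0 OR 0 = 0

0


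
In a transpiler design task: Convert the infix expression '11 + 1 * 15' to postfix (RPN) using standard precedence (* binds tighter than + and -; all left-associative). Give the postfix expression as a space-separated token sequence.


Applying the shunting-yard algorithm:
  Operand 11 -> output
  Push '+' onto operator stack -> op-stack: [+]
  Operand 1 -> output
  Push '*' onto operator stack -> op-stack: [+, *]
  Operand 15 -> output
  End of input: pop '*' to output
  End of input: pop '+' to output
Postfix result: 11 1 15 * +

11 1 15 * +


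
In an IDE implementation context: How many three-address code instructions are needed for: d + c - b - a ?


Expression: d + c - b - a
Generating three-address code (respecting * over +/- precedence):
  Instruction 1: t1 = d + c
  Instruction 2: t2 = t1 - b
  Instruction 3: t3 = t2 - a
Total instructions: 3

3


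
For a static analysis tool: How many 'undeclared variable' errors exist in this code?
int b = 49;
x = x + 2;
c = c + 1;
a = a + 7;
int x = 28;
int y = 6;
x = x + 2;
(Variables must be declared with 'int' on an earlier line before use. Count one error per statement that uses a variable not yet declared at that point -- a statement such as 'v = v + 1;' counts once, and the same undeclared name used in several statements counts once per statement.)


Scanning code line by line:
  Line 1: declare 'b' -> declared = ['b']
  Line 2: use 'x' -> ERROR (undeclared)
  Line 3: use 'c' -> ERROR (undeclared)
  Line 4: use 'a' -> ERROR (undeclared)
  Line 5: declare 'x' -> declared = ['b', 'x']
  Line 6: declare 'y' -> declared = ['b', 'x', 'y']
  Line 7: use 'x' -> OK (declared)
Total undeclared variable errors: 3

3


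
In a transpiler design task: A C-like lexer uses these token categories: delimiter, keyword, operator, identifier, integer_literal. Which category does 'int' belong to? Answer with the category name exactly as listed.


Token: 'int'
Checking categories:
  identifier: no
  integer_literal: no
  operator: no
  keyword: YES
  delimiter: no
Category: keyword

keyword


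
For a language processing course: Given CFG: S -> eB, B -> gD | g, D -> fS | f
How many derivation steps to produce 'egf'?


Grammar: S -> eB, B -> gD | g, D -> fS | f
Deriving 'egf':
Step 1: S -> eB => eB
Step 2: B -> gD => egD
Step 3: D -> f => egf
Total derivation steps: 3

3


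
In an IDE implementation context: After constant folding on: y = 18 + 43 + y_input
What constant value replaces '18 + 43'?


Identifying constant sub-expression:
  Original: y = 18 + 43 + y_input
  18 and 43 are both compile-time constants
  Evaluating: 18 + 43 = 61
  After folding: y = 61 + y_input

61


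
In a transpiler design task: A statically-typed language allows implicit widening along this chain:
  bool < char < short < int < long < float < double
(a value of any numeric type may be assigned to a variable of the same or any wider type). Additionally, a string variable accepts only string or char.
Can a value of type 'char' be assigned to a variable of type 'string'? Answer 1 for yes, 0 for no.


Target variable type: string
Source value type: char
Rule: string accepts only {string, char}
  source 'char' in {string, char}? Yes
Result: 1

1


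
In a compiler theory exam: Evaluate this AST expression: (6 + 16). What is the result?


Expression: (6 + 16)
Evaluating step by step:
  6 + 16 = 22
Result: 22

22


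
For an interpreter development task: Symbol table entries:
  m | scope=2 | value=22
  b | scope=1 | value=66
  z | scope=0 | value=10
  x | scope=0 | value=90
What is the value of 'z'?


Searching symbol table for 'z':
  m | scope=2 | value=22
  b | scope=1 | value=66
  z | scope=0 | value=10 <- MATCH
  x | scope=0 | value=90
Found 'z' at scope 0 with value 10

10


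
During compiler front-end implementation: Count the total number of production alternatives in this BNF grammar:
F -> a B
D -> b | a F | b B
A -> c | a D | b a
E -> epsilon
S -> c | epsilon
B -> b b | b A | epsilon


Counting alternatives per rule:
  F: 1 alternative(s)
  D: 3 alternative(s)
  A: 3 alternative(s)
  E: 1 alternative(s)
  S: 2 alternative(s)
  B: 3 alternative(s)
Sum: 1 + 3 + 3 + 1 + 2 + 3 = 13

13


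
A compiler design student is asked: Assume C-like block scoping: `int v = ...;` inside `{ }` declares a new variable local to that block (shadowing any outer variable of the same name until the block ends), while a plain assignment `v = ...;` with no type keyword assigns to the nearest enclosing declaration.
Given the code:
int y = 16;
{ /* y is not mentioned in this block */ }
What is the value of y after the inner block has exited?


Analyzing scoping rules:
Outer scope: declares y = 16
Inner block: y is neither redeclared nor assigned -> unchanged
After the block -> 16
Result: 16

16


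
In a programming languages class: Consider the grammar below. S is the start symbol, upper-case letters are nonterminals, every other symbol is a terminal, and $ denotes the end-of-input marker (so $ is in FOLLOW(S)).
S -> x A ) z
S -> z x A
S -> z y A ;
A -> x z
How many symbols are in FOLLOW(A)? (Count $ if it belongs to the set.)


S is the start symbol and does not occur in any rule body, so FOLLOW(S) = {$}.
Examining every occurrence of A in a rule body:
  S -> x A ) z : A is followed by terminal ')' -> add ')'
  S -> z x A : A is at the right end -> add FOLLOW(S) = {$}
  S -> z y A ; : A is followed by terminal ';' -> add ';'
  A -> x z : A does not occur in the body -> contributes nothing
FOLLOW(A) = {), ;, $}
Count: 3

3


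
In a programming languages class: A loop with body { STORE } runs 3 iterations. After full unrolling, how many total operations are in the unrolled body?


Loop body operations: STORE (1 op per iteration)
Unrolling 3 iterations:
  Iteration 1: STORE (1 ops)
  Iteration 2: STORE (1 ops)
  Iteration 3: STORE (1 ops)
Total: 3 iterations * 1 ops/iter = 3 operations

3


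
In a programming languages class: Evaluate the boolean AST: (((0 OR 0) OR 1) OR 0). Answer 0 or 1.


Step 1: Evaluate inner node
  0 OR 0 = 0
Step 2: Evaluate next node
  0 OR 1 = 1
Step 3: Evaluate root node
  1 OR 0 = 1

1


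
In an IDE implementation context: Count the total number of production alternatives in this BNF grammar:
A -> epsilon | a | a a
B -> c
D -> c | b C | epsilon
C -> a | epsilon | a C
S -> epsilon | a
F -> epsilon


Counting alternatives per rule:
  A: 3 alternative(s)
  B: 1 alternative(s)
  D: 3 alternative(s)
  C: 3 alternative(s)
  S: 2 alternative(s)
  F: 1 alternative(s)
Sum: 3 + 1 + 3 + 3 + 2 + 1 = 13

13


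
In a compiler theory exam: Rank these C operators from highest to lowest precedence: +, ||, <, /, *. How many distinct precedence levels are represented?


Looking up precedence for each operator:
  + -> precedence 5
  || -> precedence 1
  < -> precedence 4
  / -> precedence 6
  * -> precedence 6
Sorted highest to lowest: /, *, +, <, ||
Distinct precedence values: [6, 5, 4, 1]
Number of distinct levels: 4

4


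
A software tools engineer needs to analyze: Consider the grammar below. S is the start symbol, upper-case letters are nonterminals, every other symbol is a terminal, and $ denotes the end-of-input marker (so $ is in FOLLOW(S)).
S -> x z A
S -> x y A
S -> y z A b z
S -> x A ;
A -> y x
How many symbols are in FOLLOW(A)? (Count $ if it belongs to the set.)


S is the start symbol and does not occur in any rule body, so FOLLOW(S) = {$}.
Examining every occurrence of A in a rule body:
  S -> x z A : A is at the right end -> add FOLLOW(S) = {$}
  S -> x y A : A is at the right end -> add FOLLOW(S) = {$} (already in the set)
  S -> y z A b z : A is followed by terminal 'b' -> add 'b'
  S -> x A ; : A is followed by terminal ';' -> add ';'
  A -> y x : A does not occur in the body -> contributes nothing
FOLLOW(A) = {;, b, $}
Count: 3

3


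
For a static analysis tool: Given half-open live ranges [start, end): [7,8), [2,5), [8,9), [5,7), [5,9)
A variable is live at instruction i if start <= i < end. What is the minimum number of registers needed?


Live ranges:
  Var0: [7, 8)
  Var1: [2, 5)
  Var2: [8, 9)
  Var3: [5, 7)
  Var4: [5, 9)
Sweep-line events (position, delta, active):
  pos=2 start -> active=1
  pos=5 end -> active=0
  pos=5 start -> active=1
  pos=5 start -> active=2
  pos=7 end -> active=1
  pos=7 start -> active=2
  pos=8 end -> active=1
  pos=8 start -> active=2
  pos=9 end -> active=1
  pos=9 end -> active=0
Maximum simultaneous active: 2
Minimum registers needed: 2

2


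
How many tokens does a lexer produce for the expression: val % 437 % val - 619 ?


Scanning 'val % 437 % val - 619'
Token 1: 'val' -> identifier
Token 2: '%' -> operator
Token 3: '437' -> integer_literal
Token 4: '%' -> operator
Token 5: 'val' -> identifier
Token 6: '-' -> operator
Token 7: '619' -> integer_literal
Total tokens: 7

7


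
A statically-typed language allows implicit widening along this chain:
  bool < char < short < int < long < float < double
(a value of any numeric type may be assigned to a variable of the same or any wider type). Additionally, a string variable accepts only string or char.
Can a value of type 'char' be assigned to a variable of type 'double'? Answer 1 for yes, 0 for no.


Target variable type: double
Source value type: char
Numeric ranks: char=1, double=6
Widening allowed iff rank(source) <= rank(target): 1 <= 6? Yes
Result: 1

1


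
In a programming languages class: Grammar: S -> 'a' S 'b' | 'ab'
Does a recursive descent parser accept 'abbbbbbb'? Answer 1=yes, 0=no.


Grammar accepts strings of the form a^n b^n (n >= 1)
Word: 'abbbbbbb'
Counting: 1 a's and 7 b's
Check: 1 == 7? No
Mismatch: a-count != b-count
Rejected

0


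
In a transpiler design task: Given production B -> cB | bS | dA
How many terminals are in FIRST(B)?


Production: B -> cB | bS | dA
Examining each alternative for leading terminals:
  B -> cB : first terminal = 'c'
  B -> bS : first terminal = 'b'
  B -> dA : first terminal = 'd'
FIRST(B) = {b, c, d}
Count: 3

3


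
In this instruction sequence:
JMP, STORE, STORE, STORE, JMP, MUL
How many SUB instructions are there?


Scanning instruction sequence for SUB:
  Position 1: JMP
  Position 2: STORE
  Position 3: STORE
  Position 4: STORE
  Position 5: JMP
  Position 6: MUL
Matches at positions: []
Total SUB count: 0

0


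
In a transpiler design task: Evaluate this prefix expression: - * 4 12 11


Parsing prefix expression: - * 4 12 11
Step 1: Innermost operation '* 4 12'
  4 * 12 = 48
Step 2: Outer operation '- [48] 11'
  48 - 11 = 37

37


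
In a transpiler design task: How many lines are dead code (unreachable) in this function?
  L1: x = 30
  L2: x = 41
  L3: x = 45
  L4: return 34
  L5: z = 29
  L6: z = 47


Analyzing control flow:
  L1: reachable (before return)
  L2: reachable (before return)
  L3: reachable (before return)
  L4: reachable (return statement)
  L5: DEAD (after return at L4)
  L6: DEAD (after return at L4)
Return at L4, total lines = 6
Dead lines: L5 through L6
Count: 2

2


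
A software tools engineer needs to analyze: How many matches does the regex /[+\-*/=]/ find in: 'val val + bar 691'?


Pattern: /[+\-*/=]/ (operators)
Input: 'val val + bar 691'
Scanning for matches:
  Match 1: '+'
Total matches: 1

1


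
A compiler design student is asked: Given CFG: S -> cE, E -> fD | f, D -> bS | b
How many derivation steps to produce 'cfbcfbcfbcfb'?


Grammar: S -> cE, E -> fD | f, D -> bS | b
Deriving 'cfbcfbcfbcfb':
Step 1: S -> cE => cE
Step 2: E -> fD => cfD
Step 3: D -> bS => cfbS
Step 4: S -> cE => cfbcE
Step 5: E -> fD => cfbcfD
Step 6: D -> bS => cfbcfbS
Step 7: S -> cE => cfbcfbcE
Step 8: E -> fD => cfbcfbcfD
Step 9: D -> bS => cfbcfbcfbS
Step 10: S -> cE => cfbcfbcfbcE
Step 11: E -> fD => cfbcfbcfbcfD
Step 12: D -> b => cfbcfbcfbcfb
Total derivation steps: 12

12


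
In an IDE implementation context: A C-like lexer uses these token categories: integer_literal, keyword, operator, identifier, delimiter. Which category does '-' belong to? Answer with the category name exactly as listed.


Token: '-'
Checking categories:
  identifier: no
  integer_literal: no
  operator: YES
  keyword: no
  delimiter: no
Category: operator

operator


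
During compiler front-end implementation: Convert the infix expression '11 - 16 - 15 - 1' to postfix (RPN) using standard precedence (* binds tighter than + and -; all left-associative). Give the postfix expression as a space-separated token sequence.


Applying the shunting-yard algorithm:
  Operand 11 -> output
  Push '-' onto operator stack -> op-stack: [-]
  Operand 16 -> output
  See '-' (prec 1); top '-' (prec 1) >= it -> pop '-' to output
  Push '-' onto operator stack -> op-stack: [-]
  Operand 15 -> output
  See '-' (prec 1); top '-' (prec 1) >= it -> pop '-' to output
  Push '-' onto operator stack -> op-stack: [-]
  Operand 1 -> output
  End of input: pop '-' to output
Postfix result: 11 16 - 15 - 1 -

11 16 - 15 - 1 -


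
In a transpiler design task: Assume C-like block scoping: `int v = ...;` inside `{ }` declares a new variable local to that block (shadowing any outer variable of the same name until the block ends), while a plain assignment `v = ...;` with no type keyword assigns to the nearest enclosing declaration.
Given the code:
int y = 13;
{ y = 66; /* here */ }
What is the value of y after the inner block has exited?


Analyzing scoping rules:
Outer scope: declares y = 13
Inner block: 'y = 66;' has no type keyword, so it is an assignment to the outer y (no shadowing)
The assignment changed the outer variable itself, so the new value persists after the block -> 66
Result: 66

66


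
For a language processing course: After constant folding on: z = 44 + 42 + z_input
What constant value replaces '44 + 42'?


Identifying constant sub-expression:
  Original: z = 44 + 42 + z_input
  44 and 42 are both compile-time constants
  Evaluating: 44 + 42 = 86
  After folding: z = 86 + z_input

86


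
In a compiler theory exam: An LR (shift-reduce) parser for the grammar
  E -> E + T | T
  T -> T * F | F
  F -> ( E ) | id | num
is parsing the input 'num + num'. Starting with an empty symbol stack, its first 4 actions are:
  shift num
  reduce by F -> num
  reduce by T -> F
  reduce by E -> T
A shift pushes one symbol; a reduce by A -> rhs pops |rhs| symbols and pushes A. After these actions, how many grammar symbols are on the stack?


Tracking the symbol stack through each action:
  Action 1: shift 'num' : push -> stack = [num] (size 1)
  Action 2: reduce by F -> num : pop 1, push F -> stack = [F] (size 1)
  Action 3: reduce by T -> F : pop 1, push T -> stack = [T] (size 1)
  Action 4: reduce by E -> T : pop 1, push E -> stack = [E] (size 1)
Final stack size: 1

1


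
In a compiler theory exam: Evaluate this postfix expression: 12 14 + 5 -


Processing tokens left to right:
Push 12, Push 14
Pop 12 and 14, compute 12 + 14 = 26, push 26
Push 5
Pop 26 and 5, compute 26 - 5 = 21, push 21
Stack result: 21

21


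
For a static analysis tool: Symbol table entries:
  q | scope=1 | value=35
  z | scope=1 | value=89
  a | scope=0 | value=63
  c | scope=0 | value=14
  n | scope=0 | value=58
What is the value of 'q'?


Searching symbol table for 'q':
  q | scope=1 | value=35 <- MATCH
  z | scope=1 | value=89
  a | scope=0 | value=63
  c | scope=0 | value=14
  n | scope=0 | value=58
Found 'q' at scope 1 with value 35

35


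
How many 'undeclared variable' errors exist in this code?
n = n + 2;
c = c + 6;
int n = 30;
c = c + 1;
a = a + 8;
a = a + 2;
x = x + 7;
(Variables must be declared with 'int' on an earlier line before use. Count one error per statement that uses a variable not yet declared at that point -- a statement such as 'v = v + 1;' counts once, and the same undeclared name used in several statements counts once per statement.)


Scanning code line by line:
  Line 1: use 'n' -> ERROR (undeclared)
  Line 2: use 'c' -> ERROR (undeclared)
  Line 3: declare 'n' -> declared = ['n']
  Line 4: use 'c' -> ERROR (undeclared)
  Line 5: use 'a' -> ERROR (undeclared)
  Line 6: use 'a' -> ERROR (undeclared)
  Line 7: use 'x' -> ERROR (undeclared)
Total undeclared variable errors: 6

6


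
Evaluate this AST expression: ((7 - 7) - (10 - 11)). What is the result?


Expression: ((7 - 7) - (10 - 11))
Evaluating step by step:
  7 - 7 = 0
  10 - 11 = -1
  0 - -1 = 1
Result: 1

1


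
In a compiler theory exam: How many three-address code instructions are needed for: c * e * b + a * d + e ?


Expression: c * e * b + a * d + e
Generating three-address code (respecting * over +/- precedence):
  Instruction 1: t1 = c * e
  Instruction 2: t2 = t1 * b
  Instruction 3: t3 = a * d
  Instruction 4: t4 = t2 + t3
  Instruction 5: t5 = t4 + e
Total instructions: 5

5


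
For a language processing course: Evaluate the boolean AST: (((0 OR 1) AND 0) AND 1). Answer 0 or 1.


Step 1: Evaluate inner node
  0 OR 1 = 1
Step 2: Evaluate next node
  1 AND 0 = 0
Step 3: Evaluate root node
  0 AND 1 = 0

0


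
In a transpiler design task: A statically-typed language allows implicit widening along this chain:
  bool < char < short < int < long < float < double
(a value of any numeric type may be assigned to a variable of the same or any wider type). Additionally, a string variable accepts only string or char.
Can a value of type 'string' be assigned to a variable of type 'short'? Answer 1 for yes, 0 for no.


Target variable type: short
Source value type: string
Rule: string cannot widen to any numeric type
Result: 0

0


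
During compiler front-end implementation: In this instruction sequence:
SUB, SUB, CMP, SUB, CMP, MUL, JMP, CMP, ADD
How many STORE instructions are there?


Scanning instruction sequence for STORE:
  Position 1: SUB
  Position 2: SUB
  Position 3: CMP
  Position 4: SUB
  Position 5: CMP
  Position 6: MUL
  Position 7: JMP
  Position 8: CMP
  Position 9: ADD
Matches at positions: []
Total STORE count: 0

0


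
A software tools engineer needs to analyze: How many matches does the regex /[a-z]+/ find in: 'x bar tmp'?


Pattern: /[a-z]+/ (identifiers)
Input: 'x bar tmp'
Scanning for matches:
  Match 1: 'x'
  Match 2: 'bar'
  Match 3: 'tmp'
Total matches: 3

3


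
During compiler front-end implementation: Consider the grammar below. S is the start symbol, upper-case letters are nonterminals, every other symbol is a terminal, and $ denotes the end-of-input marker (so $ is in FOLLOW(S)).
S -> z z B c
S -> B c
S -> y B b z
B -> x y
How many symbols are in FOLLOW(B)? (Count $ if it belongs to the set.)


S is the start symbol and does not occur in any rule body, so FOLLOW(S) = {$}.
Examining every occurrence of B in a rule body:
  S -> z z B c : B is followed by terminal 'c' -> add 'c'
  S -> B c : B is followed by terminal 'c' -> add 'c' (already in the set)
  S -> y B b z : B is followed by terminal 'b' -> add 'b'
  B -> x y : B does not occur in the body -> contributes nothing
FOLLOW(B) = {b, c}
Count: 2

2


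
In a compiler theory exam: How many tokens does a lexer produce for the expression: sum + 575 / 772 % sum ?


Scanning 'sum + 575 / 772 % sum'
Token 1: 'sum' -> identifier
Token 2: '+' -> operator
Token 3: '575' -> integer_literal
Token 4: '/' -> operator
Token 5: '772' -> integer_literal
Token 6: '%' -> operator
Token 7: 'sum' -> identifier
Total tokens: 7

7


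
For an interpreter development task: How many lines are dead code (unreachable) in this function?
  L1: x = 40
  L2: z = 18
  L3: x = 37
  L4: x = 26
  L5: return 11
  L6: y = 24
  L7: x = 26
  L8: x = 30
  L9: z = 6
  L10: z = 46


Analyzing control flow:
  L1: reachable (before return)
  L2: reachable (before return)
  L3: reachable (before return)
  L4: reachable (before return)
  L5: reachable (return statement)
  L6: DEAD (after return at L5)
  L7: DEAD (after return at L5)
  L8: DEAD (after return at L5)
  L9: DEAD (after return at L5)
  L10: DEAD (after return at L5)
Return at L5, total lines = 10
Dead lines: L6 through L10
Count: 5

5


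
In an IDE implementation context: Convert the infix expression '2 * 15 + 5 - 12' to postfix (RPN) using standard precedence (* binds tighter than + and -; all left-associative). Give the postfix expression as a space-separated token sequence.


Applying the shunting-yard algorithm:
  Operand 2 -> output
  Push '*' onto operator stack -> op-stack: [*]
  Operand 15 -> output
  See '+' (prec 1); top '*' (prec 2) >= it -> pop '*' to output
  Push '+' onto operator stack -> op-stack: [+]
  Operand 5 -> output
  See '-' (prec 1); top '+' (prec 1) >= it -> pop '+' to output
  Push '-' onto operator stack -> op-stack: [-]
  Operand 12 -> output
  End of input: pop '-' to output
Postfix result: 2 15 * 5 + 12 -

2 15 * 5 + 12 -


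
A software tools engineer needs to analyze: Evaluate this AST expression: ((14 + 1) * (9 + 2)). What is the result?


Expression: ((14 + 1) * (9 + 2))
Evaluating step by step:
  14 + 1 = 15
  9 + 2 = 11
  15 * 11 = 165
Result: 165

165


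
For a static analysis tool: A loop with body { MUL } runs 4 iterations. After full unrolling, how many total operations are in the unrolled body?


Loop body operations: MUL (1 op per iteration)
Unrolling 4 iterations:
  Iteration 1: MUL (1 ops)
  Iteration 2: MUL (1 ops)
  Iteration 3: MUL (1 ops)
  Iteration 4: MUL (1 ops)
Total: 4 iterations * 1 ops/iter = 4 operations

4


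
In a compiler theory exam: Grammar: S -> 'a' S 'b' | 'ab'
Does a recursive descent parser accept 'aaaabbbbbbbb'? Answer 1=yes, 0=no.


Grammar accepts strings of the form a^n b^n (n >= 1)
Word: 'aaaabbbbbbbb'
Counting: 4 a's and 8 b's
Check: 4 == 8? No
Mismatch: a-count != b-count
Rejected

0


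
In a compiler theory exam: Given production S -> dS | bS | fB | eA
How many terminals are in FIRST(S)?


Production: S -> dS | bS | fB | eA
Examining each alternative for leading terminals:
  S -> dS : first terminal = 'd'
  S -> bS : first terminal = 'b'
  S -> fB : first terminal = 'f'
  S -> eA : first terminal = 'e'
FIRST(S) = {b, d, e, f}
Count: 4

4


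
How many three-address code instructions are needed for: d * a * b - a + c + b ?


Expression: d * a * b - a + c + b
Generating three-address code (respecting * over +/- precedence):
  Instruction 1: t1 = d * a
  Instruction 2: t2 = t1 * b
  Instruction 3: t3 = t2 - a
  Instruction 4: t4 = t3 + c
  Instruction 5: t5 = t4 + b
Total instructions: 5

5


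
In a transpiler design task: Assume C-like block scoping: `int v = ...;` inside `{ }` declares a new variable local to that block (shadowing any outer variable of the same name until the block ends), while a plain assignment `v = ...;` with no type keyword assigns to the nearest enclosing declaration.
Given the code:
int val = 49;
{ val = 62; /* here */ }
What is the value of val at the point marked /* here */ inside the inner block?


Analyzing scoping rules:
Outer scope: declares val = 49
Inner block: 'val = 62;' has no type keyword, so it is an assignment to the outer val (no shadowing)
Inside the block, after the assignment -> 62
Result: 62

62


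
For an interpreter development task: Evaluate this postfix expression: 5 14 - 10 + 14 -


Processing tokens left to right:
Push 5, Push 14
Pop 5 and 14, compute 5 - 14 = -9, push -9
Push 10
Pop -9 and 10, compute -9 + 10 = 1, push 1
Push 14
Pop 1 and 14, compute 1 - 14 = -13, push -13
Stack result: -13

-13


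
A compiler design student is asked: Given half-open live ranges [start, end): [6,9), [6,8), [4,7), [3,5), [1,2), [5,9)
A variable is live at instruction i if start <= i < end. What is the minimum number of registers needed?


Live ranges:
  Var0: [6, 9)
  Var1: [6, 8)
  Var2: [4, 7)
  Var3: [3, 5)
  Var4: [1, 2)
  Var5: [5, 9)
Sweep-line events (position, delta, active):
  pos=1 start -> active=1
  pos=2 end -> active=0
  pos=3 start -> active=1
  pos=4 start -> active=2
  pos=5 end -> active=1
  pos=5 start -> active=2
  pos=6 start -> active=3
  pos=6 start -> active=4
  pos=7 end -> active=3
  pos=8 end -> active=2
  pos=9 end -> active=1
  pos=9 end -> active=0
Maximum simultaneous active: 4
Minimum registers needed: 4

4


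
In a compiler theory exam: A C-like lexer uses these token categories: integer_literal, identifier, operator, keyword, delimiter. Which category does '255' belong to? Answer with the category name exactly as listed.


Token: '255'
Checking categories:
  identifier: no
  integer_literal: YES
  operator: no
  keyword: no
  delimiter: no
Category: integer_literal

integer_literal


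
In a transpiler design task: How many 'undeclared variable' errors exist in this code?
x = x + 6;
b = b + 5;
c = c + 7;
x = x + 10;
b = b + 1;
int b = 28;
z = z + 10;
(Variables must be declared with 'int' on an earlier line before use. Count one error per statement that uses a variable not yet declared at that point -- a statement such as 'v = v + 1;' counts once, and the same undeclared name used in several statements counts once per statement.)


Scanning code line by line:
  Line 1: use 'x' -> ERROR (undeclared)
  Line 2: use 'b' -> ERROR (undeclared)
  Line 3: use 'c' -> ERROR (undeclared)
  Line 4: use 'x' -> ERROR (undeclared)
  Line 5: use 'b' -> ERROR (undeclared)
  Line 6: declare 'b' -> declared = ['b']
  Line 7: use 'z' -> ERROR (undeclared)
Total undeclared variable errors: 6

6


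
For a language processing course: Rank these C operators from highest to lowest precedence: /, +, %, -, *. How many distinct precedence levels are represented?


Looking up precedence for each operator:
  / -> precedence 6
  + -> precedence 5
  % -> precedence 6
  - -> precedence 5
  * -> precedence 6
Sorted highest to lowest: /, %, *, +, -
Distinct precedence values: [6, 5]
Number of distinct levels: 2

2


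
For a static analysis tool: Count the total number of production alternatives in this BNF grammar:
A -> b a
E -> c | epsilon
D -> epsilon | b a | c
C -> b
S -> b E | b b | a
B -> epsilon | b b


Counting alternatives per rule:
  A: 1 alternative(s)
  E: 2 alternative(s)
  D: 3 alternative(s)
  C: 1 alternative(s)
  S: 3 alternative(s)
  B: 2 alternative(s)
Sum: 1 + 2 + 3 + 1 + 3 + 2 = 12

12


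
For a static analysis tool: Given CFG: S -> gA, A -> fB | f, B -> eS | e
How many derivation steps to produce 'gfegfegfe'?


Grammar: S -> gA, A -> fB | f, B -> eS | e
Deriving 'gfegfegfe':
Step 1: S -> gA => gA
Step 2: A -> fB => gfB
Step 3: B -> eS => gfeS
Step 4: S -> gA => gfegA
Step 5: A -> fB => gfegfB
Step 6: B -> eS => gfegfeS
Step 7: S -> gA => gfegfegA
Step 8: A -> fB => gfegfegfB
Step 9: B -> e => gfegfegfe
Total derivation steps: 9

9


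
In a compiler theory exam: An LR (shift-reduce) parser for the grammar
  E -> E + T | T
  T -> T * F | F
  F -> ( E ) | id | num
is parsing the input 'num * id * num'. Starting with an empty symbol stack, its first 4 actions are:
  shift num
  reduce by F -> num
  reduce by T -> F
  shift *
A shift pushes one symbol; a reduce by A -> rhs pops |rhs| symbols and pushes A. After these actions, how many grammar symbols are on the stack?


Tracking the symbol stack through each action:
  Action 1: shift 'num' : push -> stack = [num] (size 1)
  Action 2: reduce by F -> num : pop 1, push F -> stack = [F] (size 1)
  Action 3: reduce by T -> F : pop 1, push T -> stack = [T] (size 1)
  Action 4: shift '*' : push -> stack = [T, *] (size 2)
Final stack size: 2

2


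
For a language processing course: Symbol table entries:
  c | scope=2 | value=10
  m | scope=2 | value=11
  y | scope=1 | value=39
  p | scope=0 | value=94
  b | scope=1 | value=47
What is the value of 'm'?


Searching symbol table for 'm':
  c | scope=2 | value=10
  m | scope=2 | value=11 <- MATCH
  y | scope=1 | value=39
  p | scope=0 | value=94
  b | scope=1 | value=47
Found 'm' at scope 2 with value 11

11


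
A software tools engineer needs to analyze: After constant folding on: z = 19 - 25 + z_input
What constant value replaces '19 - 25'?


Identifying constant sub-expression:
  Original: z = 19 - 25 + z_input
  19 and 25 are both compile-time constants
  Evaluating: 19 - 25 = -6
  After folding: z = -6 + z_input

-6


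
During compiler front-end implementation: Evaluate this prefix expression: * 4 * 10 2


Parsing prefix expression: * 4 * 10 2
Step 1: Innermost operation '* 10 2'
  10 * 2 = 20
Step 2: Outer operation '* 4 [20]'
  4 * 20 = 80

80


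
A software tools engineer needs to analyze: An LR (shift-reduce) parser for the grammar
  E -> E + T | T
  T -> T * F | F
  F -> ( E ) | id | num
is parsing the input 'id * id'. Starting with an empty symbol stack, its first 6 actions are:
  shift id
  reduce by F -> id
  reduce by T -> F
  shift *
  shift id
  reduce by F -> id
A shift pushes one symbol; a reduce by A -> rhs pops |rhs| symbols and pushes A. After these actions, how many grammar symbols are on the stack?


Tracking the symbol stack through each action:
  Action 1: shift 'id' : push -> stack = [id] (size 1)
  Action 2: reduce by F -> id : pop 1, push F -> stack = [F] (size 1)
  Action 3: reduce by T -> F : pop 1, push T -> stack = [T] (size 1)
  Action 4: shift '*' : push -> stack = [T, *] (size 2)
  Action 5: shift 'id' : push -> stack = [T, *, id] (size 3)
  Action 6: reduce by F -> id : pop 1, push F -> stack = [T, *, F] (size 3)
Final stack size: 3

3


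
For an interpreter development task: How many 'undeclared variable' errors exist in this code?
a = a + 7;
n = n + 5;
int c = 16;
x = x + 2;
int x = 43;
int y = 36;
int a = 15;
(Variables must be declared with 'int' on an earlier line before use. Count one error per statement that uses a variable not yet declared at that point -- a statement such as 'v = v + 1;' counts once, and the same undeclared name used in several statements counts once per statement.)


Scanning code line by line:
  Line 1: use 'a' -> ERROR (undeclared)
  Line 2: use 'n' -> ERROR (undeclared)
  Line 3: declare 'c' -> declared = ['c']
  Line 4: use 'x' -> ERROR (undeclared)
  Line 5: declare 'x' -> declared = ['c', 'x']
  Line 6: declare 'y' -> declared = ['c', 'x', 'y']
  Line 7: declare 'a' -> declared = ['a', 'c', 'x', 'y']
Total undeclared variable errors: 3

3


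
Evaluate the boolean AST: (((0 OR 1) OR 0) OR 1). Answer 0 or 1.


Step 1: Evaluate inner node
  0 OR 1 = 1
Step 2: Evaluate next node
  1 OR 0 = 1
Step 3: Evaluate root node
  1 OR 1 = 1

1


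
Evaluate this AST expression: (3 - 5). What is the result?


Expression: (3 - 5)
Evaluating step by step:
  3 - 5 = -2
Result: -2

-2


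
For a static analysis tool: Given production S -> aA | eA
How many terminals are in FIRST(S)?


Production: S -> aA | eA
Examining each alternative for leading terminals:
  S -> aA : first terminal = 'a'
  S -> eA : first terminal = 'e'
FIRST(S) = {a, e}
Count: 2

2


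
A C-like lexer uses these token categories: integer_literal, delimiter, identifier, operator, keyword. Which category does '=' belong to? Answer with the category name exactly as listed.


Token: '='
Checking categories:
  identifier: no
  integer_literal: no
  operator: YES
  keyword: no
  delimiter: no
Category: operator

operator


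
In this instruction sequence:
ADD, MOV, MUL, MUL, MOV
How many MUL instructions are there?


Scanning instruction sequence for MUL:
  Position 1: ADD
  Position 2: MOV
  Position 3: MUL <- MATCH
  Position 4: MUL <- MATCH
  Position 5: MOV
Matches at positions: [3, 4]
Total MUL count: 2

2


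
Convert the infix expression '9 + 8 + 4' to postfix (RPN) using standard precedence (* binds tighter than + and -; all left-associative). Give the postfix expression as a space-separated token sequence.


Applying the shunting-yard algorithm:
  Operand 9 -> output
  Push '+' onto operator stack -> op-stack: [+]
  Operand 8 -> output
  See '+' (prec 1); top '+' (prec 1) >= it -> pop '+' to output
  Push '+' onto operator stack -> op-stack: [+]
  Operand 4 -> output
  End of input: pop '+' to output
Postfix result: 9 8 + 4 +

9 8 + 4 +


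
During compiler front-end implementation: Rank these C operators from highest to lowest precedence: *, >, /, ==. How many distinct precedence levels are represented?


Looking up precedence for each operator:
  * -> precedence 6
  > -> precedence 4
  / -> precedence 6
  == -> precedence 3
Sorted highest to lowest: *, /, >, ==
Distinct precedence values: [6, 4, 3]
Number of distinct levels: 3

3


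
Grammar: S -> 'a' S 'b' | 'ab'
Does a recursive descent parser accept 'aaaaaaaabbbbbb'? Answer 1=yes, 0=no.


Grammar accepts strings of the form a^n b^n (n >= 1)
Word: 'aaaaaaaabbbbbb'
Counting: 8 a's and 6 b's
Check: 8 == 6? No
Mismatch: a-count != b-count
Rejected

0


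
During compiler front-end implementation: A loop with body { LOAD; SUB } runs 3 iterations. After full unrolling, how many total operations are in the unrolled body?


Loop body operations: LOAD, SUB (2 ops per iteration)
Unrolling 3 iterations:
  Iteration 1: LOAD, SUB (2 ops)
  Iteration 2: LOAD, SUB (2 ops)
  Iteration 3: LOAD, SUB (2 ops)
Total: 3 iterations * 2 ops/iter = 6 operations

6


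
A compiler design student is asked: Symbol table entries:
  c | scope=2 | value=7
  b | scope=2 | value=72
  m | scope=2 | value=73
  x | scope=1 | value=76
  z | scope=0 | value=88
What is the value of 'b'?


Searching symbol table for 'b':
  c | scope=2 | value=7
  b | scope=2 | value=72 <- MATCH
  m | scope=2 | value=73
  x | scope=1 | value=76
  z | scope=0 | value=88
Found 'b' at scope 2 with value 72

72


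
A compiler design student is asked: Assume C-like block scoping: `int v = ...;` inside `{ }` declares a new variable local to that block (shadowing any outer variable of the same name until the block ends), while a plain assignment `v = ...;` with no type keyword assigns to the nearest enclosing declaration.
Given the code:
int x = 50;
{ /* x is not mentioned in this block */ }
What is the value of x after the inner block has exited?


Analyzing scoping rules:
Outer scope: declares x = 50
Inner block: x is neither redeclared nor assigned -> unchanged
After the block -> 50
Result: 50

50


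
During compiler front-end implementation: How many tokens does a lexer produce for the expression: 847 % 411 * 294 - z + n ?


Scanning '847 % 411 * 294 - z + n'
Token 1: '847' -> integer_literal
Token 2: '%' -> operator
Token 3: '411' -> integer_literal
Token 4: '*' -> operator
Token 5: '294' -> integer_literal
Token 6: '-' -> operator
Token 7: 'z' -> identifier
Token 8: '+' -> operator
Token 9: 'n' -> identifier
Total tokens: 9

9


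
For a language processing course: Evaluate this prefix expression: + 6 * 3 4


Parsing prefix expression: + 6 * 3 4
Step 1: Innermost operation '* 3 4'
  3 * 4 = 12
Step 2: Outer operation '+ 6 [12]'
  6 + 12 = 18

18


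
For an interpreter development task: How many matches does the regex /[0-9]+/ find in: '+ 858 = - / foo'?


Pattern: /[0-9]+/ (int literals)
Input: '+ 858 = - / foo'
Scanning for matches:
  Match 1: '858'
Total matches: 1

1


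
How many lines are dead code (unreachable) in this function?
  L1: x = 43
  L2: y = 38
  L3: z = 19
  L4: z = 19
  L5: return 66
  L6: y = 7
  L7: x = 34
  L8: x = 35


Analyzing control flow:
  L1: reachable (before return)
  L2: reachable (before return)
  L3: reachable (before return)
  L4: reachable (before return)
  L5: reachable (return statement)
  L6: DEAD (after return at L5)
  L7: DEAD (after return at L5)
  L8: DEAD (after return at L5)
Return at L5, total lines = 8
Dead lines: L6 through L8
Count: 3

3


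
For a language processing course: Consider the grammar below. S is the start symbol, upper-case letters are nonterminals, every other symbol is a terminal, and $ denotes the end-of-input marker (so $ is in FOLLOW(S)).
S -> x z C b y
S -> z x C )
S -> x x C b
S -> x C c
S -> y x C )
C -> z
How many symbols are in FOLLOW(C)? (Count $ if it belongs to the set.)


S is the start symbol and does not occur in any rule body, so FOLLOW(S) = {$}.
Examining every occurrence of C in a rule body:
  S -> x z C b y : C is followed by terminal 'b' -> add 'b'
  S -> z x C ) : C is followed by terminal ')' -> add ')'
  S -> x x C b : C is followed by terminal 'b' -> add 'b' (already in the set)
  S -> x C c : C is followed by terminal 'c' -> add 'c'
  S -> y x C ) : C is followed by terminal ')' -> add ')' (already in the set)
  C -> z : C does not occur in the body -> contributes nothing
FOLLOW(C) = {), b, c}
Count: 3

3


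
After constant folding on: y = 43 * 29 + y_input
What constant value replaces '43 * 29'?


Identifying constant sub-expression:
  Original: y = 43 * 29 + y_input
  43 and 29 are both compile-time constants
  Evaluating: 43 * 29 = 1247
  After folding: y = 1247 + y_input

1247


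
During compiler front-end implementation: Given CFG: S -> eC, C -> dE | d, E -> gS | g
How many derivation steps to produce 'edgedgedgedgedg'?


Grammar: S -> eC, C -> dE | d, E -> gS | g
Deriving 'edgedgedgedgedg':
Step 1: S -> eC => eC
Step 2: C -> dE => edE
Step 3: E -> gS => edgS
Step 4: S -> eC => edgeC
Step 5: C -> dE => edgedE
Step 6: E -> gS => edgedgS
Step 7: S -> eC => edgedgeC
Step 8: C -> dE => edgedgedE
Step 9: E -> gS => edgedgedgS
Step 10: S -> eC => edgedgedgeC
Step 11: C -> dE => edgedgedgedE
Step 12: E -> gS => edgedgedgedgS
Step 13: S -> eC => edgedgedgedgeC
Step 14: C -> dE => edgedgedgedgedE
Step 15: E -> g => edgedgedgedgedg
Total derivation steps: 15

15


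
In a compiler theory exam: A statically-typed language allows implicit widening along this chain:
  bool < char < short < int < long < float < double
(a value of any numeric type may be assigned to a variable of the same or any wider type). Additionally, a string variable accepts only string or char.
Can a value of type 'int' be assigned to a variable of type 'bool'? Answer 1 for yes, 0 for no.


Target variable type: bool
Source value type: int
Numeric ranks: int=3, bool=0
Widening allowed iff rank(source) <= rank(target): 3 <= 0? No
Result: 0

0


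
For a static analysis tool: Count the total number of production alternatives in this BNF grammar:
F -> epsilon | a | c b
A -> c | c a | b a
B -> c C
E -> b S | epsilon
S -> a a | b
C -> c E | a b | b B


Counting alternatives per rule:
  F: 3 alternative(s)
  A: 3 alternative(s)
  B: 1 alternative(s)
  E: 2 alternative(s)
  S: 2 alternative(s)
  C: 3 alternative(s)
Sum: 3 + 3 + 1 + 2 + 2 + 3 = 14

14


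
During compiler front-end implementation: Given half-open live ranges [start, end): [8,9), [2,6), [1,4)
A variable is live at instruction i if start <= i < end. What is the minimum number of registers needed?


Live ranges:
  Var0: [8, 9)
  Var1: [2, 6)
  Var2: [1, 4)
Sweep-line events (position, delta, active):
  pos=1 start -> active=1
  pos=2 start -> active=2
  pos=4 end -> active=1
  pos=6 end -> active=0
  pos=8 start -> active=1
  pos=9 end -> active=0
Maximum simultaneous active: 2
Minimum registers needed: 2

2
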